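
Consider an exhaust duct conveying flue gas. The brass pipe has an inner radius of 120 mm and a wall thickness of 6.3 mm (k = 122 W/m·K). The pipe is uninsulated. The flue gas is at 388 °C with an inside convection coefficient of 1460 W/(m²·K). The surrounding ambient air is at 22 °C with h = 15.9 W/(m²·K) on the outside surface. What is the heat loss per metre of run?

Per-layer cylindrical resistances, series-summed:
R_inner film = 1/(h_i·2πr₁L) = 1/(1460×2π×0.12×1) = 9.084×10^-4 K/W
R_brass pipe wall = ln(126.3/120)/(2π×122×1) = 6.675×10^-5 K/W
R_outer film = 1/(h_o·2πr_oL) = 1/(15.9×2π×0.1263×1) = 0.07925 K/W
R_total = 0.08023 K/W
Q = ΔT/R_total = 366/0.08023

q′ ≈ 4560 W/m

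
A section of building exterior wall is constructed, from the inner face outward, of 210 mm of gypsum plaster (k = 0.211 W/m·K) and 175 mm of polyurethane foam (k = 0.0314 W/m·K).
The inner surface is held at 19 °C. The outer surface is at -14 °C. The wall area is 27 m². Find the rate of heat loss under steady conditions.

Series thermal resistances:
R_gypsum plaster = L/(kA) = 0.21/(0.211×27) = 0.03686 K/W
R_polyurethane foam = L/(kA) = 0.175/(0.0314×27) = 0.2064 K/W
R_total = 0.2433 K/W
Q = ΔT / R_total = 33 / 0.2433

Q ≈ 136 W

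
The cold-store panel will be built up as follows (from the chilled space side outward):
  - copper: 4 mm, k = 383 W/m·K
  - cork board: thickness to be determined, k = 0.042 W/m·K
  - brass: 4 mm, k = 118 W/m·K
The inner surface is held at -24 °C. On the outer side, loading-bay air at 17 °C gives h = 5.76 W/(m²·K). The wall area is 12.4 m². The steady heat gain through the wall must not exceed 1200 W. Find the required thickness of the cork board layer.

L ≈ 10.5 mm

Model the wall as resistances in series:
R_copper = L/(kA) = 0.004/(383×12.4) = 8.422×10^-7 K/W
R_brass = L/(kA) = 0.004/(118×12.4) = 2.734×10^-6 K/W
R_outer film = 1/(h_o·A) = 1/(5.76×12.4) = 0.014 K/W
Sum of the known resistances R_other = 0.014 K/W
Required total resistance R_tot = ΔT/Q_allow = 41/1200 = 0.03417 K/W
R_cork board = R_tot − R_other = 0.02016 K/W
L = R·k·A = 0.02016×0.042×12.4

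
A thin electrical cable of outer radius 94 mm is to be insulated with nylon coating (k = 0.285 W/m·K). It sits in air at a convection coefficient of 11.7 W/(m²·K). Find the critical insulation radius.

For a cylinder r_cr = k/h = 0.285/11.7
r_cr = 24.4 mm; since the bare radius (94 mm) is above r_cr, any added insulation will reduce heat loss.

r_cr ≈ 24.4 mm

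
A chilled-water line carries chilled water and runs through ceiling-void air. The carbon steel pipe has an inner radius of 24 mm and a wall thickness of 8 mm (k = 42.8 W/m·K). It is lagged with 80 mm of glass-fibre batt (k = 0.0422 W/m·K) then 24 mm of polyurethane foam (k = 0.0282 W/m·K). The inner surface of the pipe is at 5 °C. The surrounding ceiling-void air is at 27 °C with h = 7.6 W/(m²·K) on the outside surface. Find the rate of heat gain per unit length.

q′ ≈ 3.68 W/m

For a radial system each layer contributes R = ln(r_out/r_in)/(2πkL); films add R = 1/(hA).
R_carbon steel pipe wall = ln(32/24)/(2π×42.8×1) = 0.00107 K/W
R_glass-fibre batt = ln(112/32)/(2π×0.0422×1) = 4.725 K/W
R_polyurethane foam = ln(136/112)/(2π×0.0282×1) = 1.096 K/W
R_outer film = 1/(h_o·2πr_oL) = 1/(7.6×2π×0.136×1) = 0.154 K/W
R_total = 5.976 K/W
Q = ΔT/R_total = 22/5.976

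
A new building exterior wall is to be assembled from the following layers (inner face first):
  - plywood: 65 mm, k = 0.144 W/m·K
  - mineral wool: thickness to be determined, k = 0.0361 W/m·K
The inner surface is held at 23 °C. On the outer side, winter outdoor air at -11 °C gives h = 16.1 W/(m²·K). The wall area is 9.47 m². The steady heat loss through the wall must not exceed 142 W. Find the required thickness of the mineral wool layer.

Model the wall as resistances in series:
R_plywood = L/(kA) = 0.065/(0.144×9.47) = 0.04767 K/W
R_outer film = 1/(h_o·A) = 1/(16.1×9.47) = 0.006559 K/W
Sum of the known resistances R_other = 0.05422 K/W
Required total resistance R_tot = ΔT/Q_allow = 34/142 = 0.2394 K/W
R_mineral wool = R_tot − R_other = 0.1852 K/W
L = R·k·A = 0.1852×0.0361×9.47

L ≈ 63.3 mm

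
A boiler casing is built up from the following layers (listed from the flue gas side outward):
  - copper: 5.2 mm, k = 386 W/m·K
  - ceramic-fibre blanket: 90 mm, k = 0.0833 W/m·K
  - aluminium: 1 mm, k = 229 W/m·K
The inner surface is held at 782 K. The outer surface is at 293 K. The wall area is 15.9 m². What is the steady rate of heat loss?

Series thermal resistances:
R_copper = L/(kA) = 0.0052/(386×15.9) = 8.473×10^-7 K/W
R_ceramic-fibre blanket = L/(kA) = 0.09/(0.0833×15.9) = 0.06795 K/W
R_aluminium = L/(kA) = 0.001/(229×15.9) = 2.746×10^-7 K/W
R_total = 0.06795 K/W
Q = ΔT / R_total = 489 / 0.06795

Q ≈ 7200 W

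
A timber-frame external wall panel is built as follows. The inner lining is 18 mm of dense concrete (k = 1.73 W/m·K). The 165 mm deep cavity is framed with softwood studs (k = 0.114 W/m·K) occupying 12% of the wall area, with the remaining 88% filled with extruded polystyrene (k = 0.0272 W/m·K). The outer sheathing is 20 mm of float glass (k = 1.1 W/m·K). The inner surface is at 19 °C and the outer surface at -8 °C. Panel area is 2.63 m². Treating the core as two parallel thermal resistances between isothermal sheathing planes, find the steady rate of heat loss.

Sheathing layers in series; stud and cavity paths in parallel between them.
R_inner = 0.018/(1.73×2.63) = 0.003956 K/W
R_stud  = 0.165/(0.114×0.12×2.63) = 4.586 K/W
R_cav   = 0.165/(0.0272×0.88×2.63) = 2.621 K/W
1/R_core = 1/R_stud + 1/R_cav → R_core = 1.668 K/W
R_outer = 0.02/(1.1×2.63) = 0.006913 K/W
R_total = 1.679 K/W
Q = ΔT/R_total = 27/1.679

Q ≈ 16.1 W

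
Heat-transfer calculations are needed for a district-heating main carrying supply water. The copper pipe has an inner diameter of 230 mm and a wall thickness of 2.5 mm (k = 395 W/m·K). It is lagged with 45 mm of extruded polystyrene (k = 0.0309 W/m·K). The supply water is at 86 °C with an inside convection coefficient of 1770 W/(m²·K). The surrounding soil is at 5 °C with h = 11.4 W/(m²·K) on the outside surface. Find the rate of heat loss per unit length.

Cylindrical conduction, so R = ln(r₂/r₁)/(2πkL) per layer, in series:
R_inner film = 1/(h_i·2πr₁L) = 1/(1770×2π×0.115×1) = 7.819×10^-4 K/W
R_copper pipe wall = ln(117.5/115)/(2π×395×1) = 8.665×10^-6 K/W
R_extruded polystyrene = ln(162.5/117.5)/(2π×0.0309×1) = 1.67 K/W
R_outer film = 1/(h_o·2πr_oL) = 1/(11.4×2π×0.1625×1) = 0.08591 K/W
R_total = 1.757 K/W
Q = ΔT/R_total = 81/1.757

q′ ≈ 46.1 W/m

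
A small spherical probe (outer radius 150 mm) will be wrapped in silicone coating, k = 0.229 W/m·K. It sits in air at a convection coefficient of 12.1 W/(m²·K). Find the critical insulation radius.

r_cr ≈ 37.9 mm

For a sphere r_cr = 2k/h = 2×0.229/12.1
r_cr = 37.9 mm; since the bare radius (150 mm) is above r_cr, any added insulation will reduce heat loss.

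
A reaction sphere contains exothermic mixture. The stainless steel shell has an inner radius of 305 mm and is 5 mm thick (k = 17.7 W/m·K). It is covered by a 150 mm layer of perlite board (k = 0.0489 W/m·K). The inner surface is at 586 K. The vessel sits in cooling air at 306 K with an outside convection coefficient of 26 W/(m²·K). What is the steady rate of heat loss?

Q ≈ 162 W

Each spherical layer contributes R = (1/r_i − 1/r_o)/(4πk):
R_stainless steel shell = (1/0.305 − 1/0.31)/(4π×17.7) = 2.378×10^-4 K/W
R_perlite board = (1/0.31 − 1/0.46)/(4π×0.0489) = 1.712 K/W
R_outer film = 1/(h·4πr_o²) = 1/(26×4π×0.46²) = 0.01446 K/W
R_total = 1.727 K/W
Q = ΔT/R_total = 280/1.727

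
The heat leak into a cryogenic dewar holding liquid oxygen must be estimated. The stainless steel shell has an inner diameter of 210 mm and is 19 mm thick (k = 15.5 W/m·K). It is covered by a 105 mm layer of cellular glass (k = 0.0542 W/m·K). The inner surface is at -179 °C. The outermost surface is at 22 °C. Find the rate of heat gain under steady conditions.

For a spherical shell R = (1/r₁ − 1/r₂)/(4πk); film R = 1/(h·4πr²). In series:
R_stainless steel shell = (1/0.105 − 1/0.124)/(4π×15.5) = 0.007492 K/W
R_cellular glass = (1/0.124 − 1/0.229)/(4π×0.0542) = 5.429 K/W
R_total = 5.437 K/W
Q = ΔT/R_total = 201/5.437

Q ≈ 37 W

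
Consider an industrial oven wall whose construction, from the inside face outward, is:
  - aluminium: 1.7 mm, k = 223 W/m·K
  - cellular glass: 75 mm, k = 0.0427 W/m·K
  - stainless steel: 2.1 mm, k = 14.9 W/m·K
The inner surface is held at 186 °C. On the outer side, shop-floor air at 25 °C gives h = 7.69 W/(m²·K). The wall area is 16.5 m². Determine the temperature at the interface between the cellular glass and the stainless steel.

Model the wall as resistances in series:
R_aluminium = L/(kA) = 0.0017/(223×16.5) = 4.62×10^-7 K/W
R_cellular glass = L/(kA) = 0.075/(0.0427×16.5) = 0.1065 K/W
R_stainless steel = L/(kA) = 0.0021/(14.9×16.5) = 8.542×10^-6 K/W
R_outer film = 1/(h_o·A) = 1/(7.69×16.5) = 0.007881 K/W
R_total = 0.1143 K/W;  Q = ΔT/R_total = 161/0.1143 = 1408 W
T_interface = T_inner − Q·ΣR(inner→interface) = 186 − 1410×0.1065

T ≈ 36.1 °C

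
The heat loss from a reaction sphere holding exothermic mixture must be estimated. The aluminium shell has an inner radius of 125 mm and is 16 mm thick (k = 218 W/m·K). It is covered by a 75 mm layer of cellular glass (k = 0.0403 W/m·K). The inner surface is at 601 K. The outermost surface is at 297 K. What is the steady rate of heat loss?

Spherical conduction: R = (1/r_in − 1/r_out)/(4πk) per layer; series-sum.
R_aluminium shell = (1/0.125 − 1/0.141)/(4π×218) = 3.314×10^-4 K/W
R_cellular glass = (1/0.141 − 1/0.216)/(4π×0.0403) = 4.863 K/W
R_total = 4.863 K/W
Q = ΔT/R_total = 304/4.863

Q ≈ 62.5 W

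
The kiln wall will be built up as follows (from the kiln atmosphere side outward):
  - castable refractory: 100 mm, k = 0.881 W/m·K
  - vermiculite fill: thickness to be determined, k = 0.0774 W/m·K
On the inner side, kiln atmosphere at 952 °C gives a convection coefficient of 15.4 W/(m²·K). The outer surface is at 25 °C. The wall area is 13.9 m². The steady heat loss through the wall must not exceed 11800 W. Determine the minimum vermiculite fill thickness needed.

Series thermal resistances:
R_inner film = 1/(h_i·A) = 1/(15.4×13.9) = 0.004672 K/W
R_castable refractory = L/(kA) = 0.1/(0.881×13.9) = 0.008166 K/W
Sum of the known resistances R_other = 0.01284 K/W
Required total resistance R_tot = ΔT/Q_allow = 927/11800 = 0.07856 K/W
R_vermiculite fill = R_tot − R_other = 0.06572 K/W
L = R·k·A = 0.06572×0.0774×13.9

L ≈ 70.7 mm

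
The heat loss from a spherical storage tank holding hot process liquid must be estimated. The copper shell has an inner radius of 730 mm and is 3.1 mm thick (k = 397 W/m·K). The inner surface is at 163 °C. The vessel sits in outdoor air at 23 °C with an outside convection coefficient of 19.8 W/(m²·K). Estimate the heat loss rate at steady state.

Radial (spherical) resistances in series:
R_copper shell = (1/0.73 − 1/0.7331)/(4π×397) = 1.161×10^-6 K/W
R_outer film = 1/(h·4πr_o²) = 1/(19.8×4π×0.7331²) = 0.007478 K/W
R_total = 0.007479 K/W
Q = ΔT/R_total = 140/0.007479

Q ≈ 18700 W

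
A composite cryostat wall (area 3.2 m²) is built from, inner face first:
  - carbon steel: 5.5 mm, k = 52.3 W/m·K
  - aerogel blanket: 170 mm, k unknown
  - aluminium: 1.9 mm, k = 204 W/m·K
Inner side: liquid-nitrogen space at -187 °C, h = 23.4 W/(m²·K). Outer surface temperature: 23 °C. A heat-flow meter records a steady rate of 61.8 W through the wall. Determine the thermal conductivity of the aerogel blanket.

k ≈ 0.0157 W/(m·K)

Series thermal resistances:
R_inner film = 1/(h_i·A) = 1/(23.4×3.2) = 0.01335 K/W
R_carbon steel = L/(kA) = 0.0055/(52.3×3.2) = 3.286×10^-5 K/W
R_aluminium = L/(kA) = 0.0019/(204×3.2) = 2.911×10^-6 K/W
Sum of known resistances R_other = 0.01339 K/W
Total R = ΔT/Q = 210/61.8 = 3.398 K/W
R_aerogel blanket = R_total − R_other = 3.385 K/W
k = L/(R·A) = 0.17/(3.385×3.2)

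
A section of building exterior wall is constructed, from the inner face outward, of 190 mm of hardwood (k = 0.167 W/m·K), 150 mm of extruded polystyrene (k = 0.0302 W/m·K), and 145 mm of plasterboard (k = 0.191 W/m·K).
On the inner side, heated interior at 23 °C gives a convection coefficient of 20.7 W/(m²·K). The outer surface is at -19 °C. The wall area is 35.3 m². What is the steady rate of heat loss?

Q ≈ 214 W

Thermal resistances in series:
R_inner film = 1/(h_i·A) = 1/(20.7×35.3) = 0.001369 K/W
R_hardwood = L/(kA) = 0.19/(0.167×35.3) = 0.03223 K/W
R_extruded polystyrene = L/(kA) = 0.15/(0.0302×35.3) = 0.1407 K/W
R_plasterboard = L/(kA) = 0.145/(0.191×35.3) = 0.02151 K/W
R_total = 0.1958 K/W
Q = ΔT / R_total = 42 / 0.1958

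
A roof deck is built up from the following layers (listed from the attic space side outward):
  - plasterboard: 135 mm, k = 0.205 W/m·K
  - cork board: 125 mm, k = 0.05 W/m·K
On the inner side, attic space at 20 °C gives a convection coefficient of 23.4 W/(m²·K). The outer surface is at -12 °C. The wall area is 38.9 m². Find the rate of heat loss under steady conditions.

Q ≈ 389 W

Thermal resistances in series:
R_inner film = 1/(h_i·A) = 1/(23.4×38.9) = 0.001099 K/W
R_plasterboard = L/(kA) = 0.135/(0.205×38.9) = 0.01693 K/W
R_cork board = L/(kA) = 0.125/(0.05×38.9) = 0.06427 K/W
R_total = 0.08229 K/W
Q = ΔT / R_total = 32 / 0.08229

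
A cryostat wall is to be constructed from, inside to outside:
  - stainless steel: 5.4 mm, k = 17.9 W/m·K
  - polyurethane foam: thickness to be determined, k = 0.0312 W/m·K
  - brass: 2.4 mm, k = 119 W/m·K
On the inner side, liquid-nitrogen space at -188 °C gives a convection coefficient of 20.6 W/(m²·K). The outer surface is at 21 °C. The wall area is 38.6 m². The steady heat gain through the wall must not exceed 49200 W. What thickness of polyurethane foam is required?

L ≈ 3.59 mm

Treating each layer as a thermal resistance in series:
R_inner film = 1/(h_i·A) = 1/(20.6×38.6) = 0.001258 K/W
R_stainless steel = L/(kA) = 0.0054/(17.9×38.6) = 7.815×10^-6 K/W
R_brass = L/(kA) = 0.0024/(119×38.6) = 5.225×10^-7 K/W
Sum of the known resistances R_other = 0.001266 K/W
Required total resistance R_tot = ΔT/Q_allow = 209/49200 = 0.004248 K/W
R_polyurethane foam = R_tot − R_other = 0.002982 K/W
L = R·k·A = 0.002982×0.0312×38.6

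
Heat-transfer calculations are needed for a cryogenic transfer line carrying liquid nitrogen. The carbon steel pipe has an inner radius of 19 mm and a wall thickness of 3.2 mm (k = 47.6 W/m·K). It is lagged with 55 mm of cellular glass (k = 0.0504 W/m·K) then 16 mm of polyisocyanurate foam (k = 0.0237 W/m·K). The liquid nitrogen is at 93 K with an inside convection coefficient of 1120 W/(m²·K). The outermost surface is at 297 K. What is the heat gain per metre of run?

For a radial system each layer contributes R = ln(r_out/r_in)/(2πkL); films add R = 1/(hA).
R_inner film = 1/(h_i·2πr₁L) = 1/(1120×2π×0.019×1) = 0.007479 K/W
R_carbon steel pipe wall = ln(22.2/19)/(2π×47.6×1) = 5.204×10^-4 K/W
R_cellular glass = ln(77.2/22.2)/(2π×0.0504×1) = 3.936 K/W
R_polyisocyanurate foam = ln(93.2/77.2)/(2π×0.0237×1) = 1.265 K/W
R_total = 5.208 K/W
Q = ΔT/R_total = 204/5.208

q′ ≈ 39.2 W/m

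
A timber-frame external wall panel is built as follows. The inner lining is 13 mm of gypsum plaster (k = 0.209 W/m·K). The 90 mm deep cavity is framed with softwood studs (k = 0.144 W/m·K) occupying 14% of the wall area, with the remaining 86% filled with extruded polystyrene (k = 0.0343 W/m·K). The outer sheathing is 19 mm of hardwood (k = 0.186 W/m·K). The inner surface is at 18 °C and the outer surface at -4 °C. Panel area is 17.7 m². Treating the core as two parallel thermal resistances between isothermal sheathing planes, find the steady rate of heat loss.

Sheathing layers in series; stud and cavity paths in parallel between them.
R_inner = 0.013/(0.209×17.7) = 0.003514 K/W
R_stud  = 0.09/(0.144×0.14×17.7) = 0.2522 K/W
R_cav   = 0.09/(0.0343×0.86×17.7) = 0.1724 K/W
1/R_core = 1/R_stud + 1/R_cav → R_core = 0.1024 K/W
R_outer = 0.019/(0.186×17.7) = 0.005771 K/W
R_total = 0.1117 K/W
Q = ΔT/R_total = 22/0.1117

Q ≈ 197 W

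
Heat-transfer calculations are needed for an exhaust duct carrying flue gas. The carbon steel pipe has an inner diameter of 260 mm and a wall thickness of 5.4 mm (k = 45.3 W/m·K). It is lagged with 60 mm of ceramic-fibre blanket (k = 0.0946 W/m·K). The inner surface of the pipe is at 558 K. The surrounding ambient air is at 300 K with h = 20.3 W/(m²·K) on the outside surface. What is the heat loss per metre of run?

Treating each annulus and film as a series resistance:
R_carbon steel pipe wall = ln(135.4/130)/(2π×45.3×1) = 1.43×10^-4 K/W
R_ceramic-fibre blanket = ln(195.4/135.4)/(2π×0.0946×1) = 0.6171 K/W
R_outer film = 1/(h_o·2πr_oL) = 1/(20.3×2π×0.1954×1) = 0.04012 K/W
R_total = 0.6574 K/W
Q = ΔT/R_total = 258/0.6574

q′ ≈ 392 W/m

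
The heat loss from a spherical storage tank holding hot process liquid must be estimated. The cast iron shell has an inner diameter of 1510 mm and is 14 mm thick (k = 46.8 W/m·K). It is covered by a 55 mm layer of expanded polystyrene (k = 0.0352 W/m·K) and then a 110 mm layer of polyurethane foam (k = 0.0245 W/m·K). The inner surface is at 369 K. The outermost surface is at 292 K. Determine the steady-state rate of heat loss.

Radial (spherical) resistances in series:
R_cast iron shell = (1/0.755 − 1/0.769)/(4π×46.8) = 4.1×10^-5 K/W
R_expanded polystyrene = (1/0.769 − 1/0.824)/(4π×0.0352) = 0.1962 K/W
R_polyurethane foam = (1/0.824 − 1/0.934)/(4π×0.0245) = 0.4642 K/W
R_total = 0.6605 K/W
Q = ΔT/R_total = 77/0.6605

Q ≈ 117 W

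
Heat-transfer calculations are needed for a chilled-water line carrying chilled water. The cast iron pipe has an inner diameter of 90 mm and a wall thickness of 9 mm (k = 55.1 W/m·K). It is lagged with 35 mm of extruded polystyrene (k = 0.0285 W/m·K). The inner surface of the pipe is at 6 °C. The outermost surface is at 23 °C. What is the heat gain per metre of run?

Per-layer cylindrical resistances, series-summed:
R_cast iron pipe wall = ln(54/45)/(2π×55.1×1) = 5.266×10^-4 K/W
R_extruded polystyrene = ln(89/54)/(2π×0.0285×1) = 2.79 K/W
R_total = 2.791 K/W
Q = ΔT/R_total = 17/2.791

q′ ≈ 6.09 W/m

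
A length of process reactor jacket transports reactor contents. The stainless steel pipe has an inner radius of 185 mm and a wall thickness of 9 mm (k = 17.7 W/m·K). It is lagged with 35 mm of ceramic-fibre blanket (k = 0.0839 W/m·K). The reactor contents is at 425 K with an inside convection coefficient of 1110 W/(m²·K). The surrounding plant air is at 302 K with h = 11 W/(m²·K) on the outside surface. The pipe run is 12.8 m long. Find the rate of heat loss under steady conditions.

Cylindrical conduction, so R = ln(r₂/r₁)/(2πkL) per layer, in series:
R_inner film = 1/(h_i·2πr₁L) = 1/(1110×2π×0.185×12.8) = 6.055×10^-5 K/W
R_stainless steel pipe wall = ln(194/185)/(2π×17.7×12.8) = 3.337×10^-5 K/W
R_ceramic-fibre blanket = ln(229/194)/(2π×0.0839×12.8) = 0.02458 K/W
R_outer film = 1/(h_o·2πr_oL) = 1/(11×2π×0.229×12.8) = 0.004936 K/W
R_total = 0.02961 K/W
Q = ΔT/R_total = 123/0.02961

Q ≈ 4150 W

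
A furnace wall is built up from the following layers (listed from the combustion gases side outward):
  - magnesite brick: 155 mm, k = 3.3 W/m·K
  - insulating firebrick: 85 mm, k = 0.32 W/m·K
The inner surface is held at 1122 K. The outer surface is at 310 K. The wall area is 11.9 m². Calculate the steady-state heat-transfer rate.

Using the resistance-network approach (series):
R_magnesite brick = L/(kA) = 0.155/(3.3×11.9) = 0.003947 K/W
R_insulating firebrick = L/(kA) = 0.085/(0.32×11.9) = 0.02232 K/W
R_total = 0.02627 K/W
Q = ΔT / R_total = 812 / 0.02627

Q ≈ 30900 W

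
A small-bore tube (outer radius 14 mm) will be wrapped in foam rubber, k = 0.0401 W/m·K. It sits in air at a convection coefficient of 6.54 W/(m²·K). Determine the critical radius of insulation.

For a cylinder r_cr = k/h = 0.0401/6.54
r_cr = 6.13 mm; since the bare radius (14 mm) is above r_cr, any added insulation will reduce heat loss.

r_cr ≈ 6.13 mm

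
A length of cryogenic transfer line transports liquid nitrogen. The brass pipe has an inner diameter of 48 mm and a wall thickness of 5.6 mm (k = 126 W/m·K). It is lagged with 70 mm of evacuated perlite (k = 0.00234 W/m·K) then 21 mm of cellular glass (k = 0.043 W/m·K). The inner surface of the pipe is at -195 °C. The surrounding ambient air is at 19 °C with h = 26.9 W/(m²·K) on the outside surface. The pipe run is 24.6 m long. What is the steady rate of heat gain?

Per-layer cylindrical resistances, series-summed:
R_brass pipe wall = ln(29.6/24)/(2π×126×24.6) = 1.077×10^-5 K/W
R_evacuated perlite = ln(99.6/29.6)/(2π×0.00234×24.6) = 3.355 K/W
R_cellular glass = ln(120.6/99.6)/(2π×0.043×24.6) = 0.02879 K/W
R_outer film = 1/(h_o·2πr_oL) = 1/(26.9×2π×0.1206×24.6) = 0.001994 K/W
R_total = 3.386 K/W
Q = ΔT/R_total = 214/3.386

Q ≈ 63.2 W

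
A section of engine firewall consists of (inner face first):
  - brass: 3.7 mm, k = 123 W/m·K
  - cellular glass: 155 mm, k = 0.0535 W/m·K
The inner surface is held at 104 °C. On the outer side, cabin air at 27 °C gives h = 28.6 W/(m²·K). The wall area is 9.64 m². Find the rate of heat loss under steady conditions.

Treating each layer as a thermal resistance in series:
R_brass = L/(kA) = 0.0037/(123×9.64) = 3.12×10^-6 K/W
R_cellular glass = L/(kA) = 0.155/(0.0535×9.64) = 0.3005 K/W
R_outer film = 1/(h_o·A) = 1/(28.6×9.64) = 0.003627 K/W
R_total = 0.3042 K/W
Q = ΔT / R_total = 77 / 0.3042

Q ≈ 253 W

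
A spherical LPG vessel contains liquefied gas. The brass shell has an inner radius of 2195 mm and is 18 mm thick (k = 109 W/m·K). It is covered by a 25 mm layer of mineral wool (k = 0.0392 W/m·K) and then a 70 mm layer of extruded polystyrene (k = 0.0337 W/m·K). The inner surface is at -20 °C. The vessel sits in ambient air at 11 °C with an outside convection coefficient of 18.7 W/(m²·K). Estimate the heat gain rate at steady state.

For a spherical shell R = (1/r₁ − 1/r₂)/(4πk); film R = 1/(h·4πr²). In series:
R_brass shell = (1/2.195 − 1/2.213)/(4π×109) = 2.705×10^-6 K/W
R_mineral wool = (1/2.213 − 1/2.238)/(4π×0.0392) = 0.01025 K/W
R_extruded polystyrene = (1/2.238 − 1/2.308)/(4π×0.0337) = 0.032 K/W
R_outer film = 1/(h·4πr_o²) = 1/(18.7×4π×2.308²) = 7.989×10^-4 K/W
R_total = 0.04305 K/W
Q = ΔT/R_total = 31/0.04305

Q ≈ 720 W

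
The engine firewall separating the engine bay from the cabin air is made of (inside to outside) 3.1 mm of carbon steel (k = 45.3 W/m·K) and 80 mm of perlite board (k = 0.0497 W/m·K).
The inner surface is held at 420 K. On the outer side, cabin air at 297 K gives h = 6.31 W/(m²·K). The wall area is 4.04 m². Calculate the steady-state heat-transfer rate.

Series thermal resistances:
R_carbon steel = L/(kA) = 0.0031/(45.3×4.04) = 1.694×10^-5 K/W
R_perlite board = L/(kA) = 0.08/(0.0497×4.04) = 0.3984 K/W
R_outer film = 1/(h_o·A) = 1/(6.31×4.04) = 0.03923 K/W
R_total = 0.4377 K/W
Q = ΔT / R_total = 123 / 0.4377

Q ≈ 281 W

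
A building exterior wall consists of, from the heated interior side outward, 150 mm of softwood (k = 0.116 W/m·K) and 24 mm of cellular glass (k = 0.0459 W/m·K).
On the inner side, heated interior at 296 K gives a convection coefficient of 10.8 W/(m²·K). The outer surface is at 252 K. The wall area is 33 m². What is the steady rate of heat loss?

Series thermal resistances:
R_inner film = 1/(h_i·A) = 1/(10.8×33) = 0.002806 K/W
R_softwood = L/(kA) = 0.15/(0.116×33) = 0.03918 K/W
R_cellular glass = L/(kA) = 0.024/(0.0459×33) = 0.01584 K/W
R_total = 0.05784 K/W
Q = ΔT / R_total = 44 / 0.05784

Q ≈ 761 W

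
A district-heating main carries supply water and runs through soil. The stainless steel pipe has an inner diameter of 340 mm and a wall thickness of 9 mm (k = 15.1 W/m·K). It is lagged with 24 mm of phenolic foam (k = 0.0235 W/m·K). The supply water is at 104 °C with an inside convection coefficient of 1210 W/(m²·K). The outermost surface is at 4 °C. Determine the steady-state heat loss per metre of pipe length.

q′ ≈ 117 W/m

For a radial system each layer contributes R = ln(r_out/r_in)/(2πkL); films add R = 1/(hA).
R_inner film = 1/(h_i·2πr₁L) = 1/(1210×2π×0.17×1) = 7.737×10^-4 K/W
R_stainless steel pipe wall = ln(179/170)/(2π×15.1×1) = 5.437×10^-4 K/W
R_phenolic foam = ln(203/179)/(2π×0.0235×1) = 0.8521 K/W
R_total = 0.8534 K/W
Q = ΔT/R_total = 100/0.8534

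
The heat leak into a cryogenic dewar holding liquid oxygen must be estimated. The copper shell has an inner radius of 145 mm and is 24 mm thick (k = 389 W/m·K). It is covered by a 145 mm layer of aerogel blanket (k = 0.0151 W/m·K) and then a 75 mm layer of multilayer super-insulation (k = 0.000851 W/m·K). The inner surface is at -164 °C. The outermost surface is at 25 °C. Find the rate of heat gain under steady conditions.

Each spherical layer contributes R = (1/r_i − 1/r_o)/(4πk):
R_copper shell = (1/0.145 − 1/0.169)/(4π×389) = 2.004×10^-4 K/W
R_aerogel blanket = (1/0.169 − 1/0.314)/(4π×0.0151) = 14.4 K/W
R_multilayer super-insulation = (1/0.314 − 1/0.389)/(4π×0.000851) = 57.42 K/W
R_total = 71.82 K/W
Q = ΔT/R_total = 189/71.82

Q ≈ 2.63 W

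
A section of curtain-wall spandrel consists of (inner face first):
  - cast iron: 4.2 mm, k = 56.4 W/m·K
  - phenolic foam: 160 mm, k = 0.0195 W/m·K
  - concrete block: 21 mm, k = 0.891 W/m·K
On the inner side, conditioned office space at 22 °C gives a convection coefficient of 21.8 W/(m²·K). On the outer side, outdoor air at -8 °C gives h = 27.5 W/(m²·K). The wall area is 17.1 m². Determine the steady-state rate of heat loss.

Treating each layer as a thermal resistance in series:
R_inner film = 1/(h_i·A) = 1/(21.8×17.1) = 0.002683 K/W
R_cast iron = L/(kA) = 0.0042/(56.4×17.1) = 4.355×10^-6 K/W
R_phenolic foam = L/(kA) = 0.16/(0.0195×17.1) = 0.4798 K/W
R_concrete block = L/(kA) = 0.021/(0.891×17.1) = 0.001378 K/W
R_outer film = 1/(h_o·A) = 1/(27.5×17.1) = 0.002127 K/W
R_total = 0.486 K/W
Q = ΔT / R_total = 30 / 0.486

Q ≈ 61.7 W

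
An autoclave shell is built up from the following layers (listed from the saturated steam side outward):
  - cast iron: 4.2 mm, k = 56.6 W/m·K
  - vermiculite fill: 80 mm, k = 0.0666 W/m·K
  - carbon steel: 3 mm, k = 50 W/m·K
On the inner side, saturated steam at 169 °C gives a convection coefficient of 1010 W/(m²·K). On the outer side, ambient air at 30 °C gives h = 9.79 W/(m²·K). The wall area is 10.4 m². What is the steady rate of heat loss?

Series thermal resistances:
R_inner film = 1/(h_i·A) = 1/(1010×10.4) = 9.52×10^-5 K/W
R_cast iron = L/(kA) = 0.0042/(56.6×10.4) = 7.135×10^-6 K/W
R_vermiculite fill = L/(kA) = 0.08/(0.0666×10.4) = 0.1155 K/W
R_carbon steel = L/(kA) = 0.003/(50×10.4) = 5.769×10^-6 K/W
R_outer film = 1/(h_o·A) = 1/(9.79×10.4) = 0.009822 K/W
R_total = 0.1254 K/W
Q = ΔT / R_total = 139 / 0.1254

Q ≈ 1110 W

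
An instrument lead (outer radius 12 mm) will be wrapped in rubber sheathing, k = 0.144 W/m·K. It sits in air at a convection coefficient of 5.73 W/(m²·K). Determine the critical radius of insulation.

For a cylinder r_cr = k/h = 0.144/5.73
r_cr = 25.1 mm; since the bare radius (12 mm) is below r_cr, adding a thin layer of insulation will *increase* heat loss.

r_cr ≈ 25.1 mm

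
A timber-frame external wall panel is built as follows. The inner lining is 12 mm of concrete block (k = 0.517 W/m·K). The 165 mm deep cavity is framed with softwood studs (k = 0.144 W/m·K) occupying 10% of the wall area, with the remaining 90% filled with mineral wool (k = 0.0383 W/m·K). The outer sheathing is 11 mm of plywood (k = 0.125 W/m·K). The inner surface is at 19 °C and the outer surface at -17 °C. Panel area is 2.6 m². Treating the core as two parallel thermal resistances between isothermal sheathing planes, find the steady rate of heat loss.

Sheathing layers in series; stud and cavity paths in parallel between them.
R_inner = 0.012/(0.517×2.6) = 0.008927 K/W
R_stud  = 0.165/(0.144×0.1×2.6) = 4.407 K/W
R_cav   = 0.165/(0.0383×0.9×2.6) = 1.841 K/W
1/R_core = 1/R_stud + 1/R_cav → R_core = 1.299 K/W
R_outer = 0.011/(0.125×2.6) = 0.03385 K/W
R_total = 1.341 K/W
Q = ΔT/R_total = 36/1.341

Q ≈ 26.8 W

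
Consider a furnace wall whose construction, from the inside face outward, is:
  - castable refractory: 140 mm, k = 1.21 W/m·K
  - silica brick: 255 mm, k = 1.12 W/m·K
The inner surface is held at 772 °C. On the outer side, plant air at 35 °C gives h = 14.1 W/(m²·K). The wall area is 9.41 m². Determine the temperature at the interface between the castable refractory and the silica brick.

T ≈ 566 °C

Thermal resistances in series:
R_castable refractory = L/(kA) = 0.14/(1.21×9.41) = 0.0123 K/W
R_silica brick = L/(kA) = 0.255/(1.12×9.41) = 0.0242 K/W
R_outer film = 1/(h_o·A) = 1/(14.1×9.41) = 0.007537 K/W
R_total = 0.04403 K/W;  Q = ΔT/R_total = 737/0.04403 = 16740 W
T_interface = T_inner − Q·ΣR(inner→interface) = 772 − 16700×0.0123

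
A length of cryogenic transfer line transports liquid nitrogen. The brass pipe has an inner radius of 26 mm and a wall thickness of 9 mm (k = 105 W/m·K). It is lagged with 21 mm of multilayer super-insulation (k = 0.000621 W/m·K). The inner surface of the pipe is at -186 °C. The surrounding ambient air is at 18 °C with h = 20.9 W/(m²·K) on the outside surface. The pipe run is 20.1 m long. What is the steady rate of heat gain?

Cylindrical conduction, so R = ln(r₂/r₁)/(2πkL) per layer, in series:
R_brass pipe wall = ln(35/26)/(2π×105×20.1) = 2.242×10^-5 K/W
R_multilayer super-insulation = ln(56/35)/(2π×0.000621×20.1) = 5.993 K/W
R_outer film = 1/(h_o·2πr_oL) = 1/(20.9×2π×0.056×20.1) = 0.006765 K/W
R_total = 6 K/W
Q = ΔT/R_total = 204/6

Q ≈ 34 W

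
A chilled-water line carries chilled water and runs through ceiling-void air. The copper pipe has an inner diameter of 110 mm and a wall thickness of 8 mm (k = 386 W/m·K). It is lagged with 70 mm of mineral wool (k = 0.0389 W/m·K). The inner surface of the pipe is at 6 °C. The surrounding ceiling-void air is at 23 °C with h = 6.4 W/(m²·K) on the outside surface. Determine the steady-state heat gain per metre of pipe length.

q′ ≈ 5.24 W/m

Cylindrical conduction, so R = ln(r₂/r₁)/(2πkL) per layer, in series:
R_copper pipe wall = ln(63/55)/(2π×386×1) = 5.599×10^-5 K/W
R_mineral wool = ln(133/63)/(2π×0.0389×1) = 3.057 K/W
R_outer film = 1/(h_o·2πr_oL) = 1/(6.4×2π×0.133×1) = 0.187 K/W
R_total = 3.244 K/W
Q = ΔT/R_total = 17/3.244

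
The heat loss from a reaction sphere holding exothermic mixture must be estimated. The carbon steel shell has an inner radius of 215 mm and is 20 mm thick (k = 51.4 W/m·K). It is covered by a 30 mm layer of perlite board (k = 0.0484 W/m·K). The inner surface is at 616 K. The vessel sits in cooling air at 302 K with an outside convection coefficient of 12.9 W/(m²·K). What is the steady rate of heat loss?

Q ≈ 357 W

Each spherical layer contributes R = (1/r_i − 1/r_o)/(4πk):
R_carbon steel shell = (1/0.215 − 1/0.235)/(4π×51.4) = 6.128×10^-4 K/W
R_perlite board = (1/0.235 − 1/0.265)/(4π×0.0484) = 0.792 K/W
R_outer film = 1/(h·4πr_o²) = 1/(12.9×4π×0.265²) = 0.08784 K/W
R_total = 0.8805 K/W
Q = ΔT/R_total = 314/0.8805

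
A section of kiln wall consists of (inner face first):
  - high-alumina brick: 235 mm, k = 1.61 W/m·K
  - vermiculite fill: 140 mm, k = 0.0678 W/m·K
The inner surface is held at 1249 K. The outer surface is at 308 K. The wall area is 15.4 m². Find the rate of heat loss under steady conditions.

Series thermal resistances:
R_high-alumina brick = L/(kA) = 0.235/(1.61×15.4) = 0.009478 K/W
R_vermiculite fill = L/(kA) = 0.14/(0.0678×15.4) = 0.1341 K/W
R_total = 0.1436 K/W
Q = ΔT / R_total = 941 / 0.1436

Q ≈ 6550 W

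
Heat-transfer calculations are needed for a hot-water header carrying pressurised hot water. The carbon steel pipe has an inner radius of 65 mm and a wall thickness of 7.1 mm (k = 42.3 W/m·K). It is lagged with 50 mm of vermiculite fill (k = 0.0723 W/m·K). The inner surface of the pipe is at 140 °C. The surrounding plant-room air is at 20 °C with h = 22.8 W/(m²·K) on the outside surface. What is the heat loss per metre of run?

q′ ≈ 98.6 W/m

Per-layer cylindrical resistances, series-summed:
R_carbon steel pipe wall = ln(72.1/65)/(2π×42.3×1) = 3.9×10^-4 K/W
R_vermiculite fill = ln(122.1/72.1)/(2π×0.0723×1) = 1.16 K/W
R_outer film = 1/(h_o·2πr_oL) = 1/(22.8×2π×0.1221×1) = 0.05717 K/W
R_total = 1.217 K/W
Q = ΔT/R_total = 120/1.217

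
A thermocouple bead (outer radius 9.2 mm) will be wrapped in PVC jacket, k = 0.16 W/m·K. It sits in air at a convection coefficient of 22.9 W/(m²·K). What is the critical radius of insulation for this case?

For a sphere r_cr = 2k/h = 2×0.16/22.9
r_cr = 14 mm; since the bare radius (9.2 mm) is below r_cr, adding a thin layer of insulation will *increase* heat loss.

r_cr ≈ 14 mm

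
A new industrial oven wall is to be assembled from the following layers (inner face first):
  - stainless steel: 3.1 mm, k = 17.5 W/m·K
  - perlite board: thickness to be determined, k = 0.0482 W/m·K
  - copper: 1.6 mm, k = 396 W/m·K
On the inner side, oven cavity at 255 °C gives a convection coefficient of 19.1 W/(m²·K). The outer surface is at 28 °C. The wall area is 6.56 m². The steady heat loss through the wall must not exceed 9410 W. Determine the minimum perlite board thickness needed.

Model the wall as resistances in series:
R_inner film = 1/(h_i·A) = 1/(19.1×6.56) = 0.007981 K/W
R_stainless steel = L/(kA) = 0.0031/(17.5×6.56) = 2.7×10^-5 K/W
R_copper = L/(kA) = 0.0016/(396×6.56) = 6.159×10^-7 K/W
Sum of the known resistances R_other = 0.008009 K/W
Required total resistance R_tot = ΔT/Q_allow = 227/9410 = 0.02412 K/W
R_perlite board = R_tot − R_other = 0.01611 K/W
L = R·k·A = 0.01611×0.0482×6.56

L ≈ 5.1 mm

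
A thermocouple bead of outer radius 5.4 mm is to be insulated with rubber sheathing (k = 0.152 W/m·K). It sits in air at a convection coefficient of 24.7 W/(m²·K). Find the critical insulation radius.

r_cr ≈ 12.3 mm

For a sphere r_cr = 2k/h = 2×0.152/24.7
r_cr = 12.3 mm; since the bare radius (5.4 mm) is below r_cr, adding a thin layer of insulation will *increase* heat loss.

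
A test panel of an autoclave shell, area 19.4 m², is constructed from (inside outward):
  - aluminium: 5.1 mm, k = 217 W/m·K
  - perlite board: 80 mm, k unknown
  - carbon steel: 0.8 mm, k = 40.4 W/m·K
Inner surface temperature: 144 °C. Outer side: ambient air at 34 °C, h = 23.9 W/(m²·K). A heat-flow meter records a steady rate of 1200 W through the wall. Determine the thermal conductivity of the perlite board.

k ≈ 0.0461 W/(m·K)

Series thermal resistances:
R_aluminium = L/(kA) = 0.0051/(217×19.4) = 1.211×10^-6 K/W
R_carbon steel = L/(kA) = 0.0008/(40.4×19.4) = 1.021×10^-6 K/W
R_outer film = 1/(h_o·A) = 1/(23.9×19.4) = 0.002157 K/W
Sum of known resistances R_other = 0.002159 K/W
Total R = ΔT/Q = 110/1200 = 0.09167 K/W
R_perlite board = R_total − R_other = 0.08951 K/W
k = L/(R·A) = 0.08/(0.08951×19.4)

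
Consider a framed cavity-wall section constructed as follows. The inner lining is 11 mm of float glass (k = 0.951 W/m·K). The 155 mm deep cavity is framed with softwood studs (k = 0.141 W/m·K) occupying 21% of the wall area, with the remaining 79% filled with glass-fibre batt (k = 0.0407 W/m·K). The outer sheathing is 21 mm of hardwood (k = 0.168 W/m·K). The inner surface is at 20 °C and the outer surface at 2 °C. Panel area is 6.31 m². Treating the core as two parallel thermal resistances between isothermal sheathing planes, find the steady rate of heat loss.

Sheathing layers in series; stud and cavity paths in parallel between them.
R_inner = 0.011/(0.951×6.31) = 0.001833 K/W
R_stud  = 0.155/(0.141×0.21×6.31) = 0.8296 K/W
R_cav   = 0.155/(0.0407×0.79×6.31) = 0.764 K/W
1/R_core = 1/R_stud + 1/R_cav → R_core = 0.3977 K/W
R_outer = 0.021/(0.168×6.31) = 0.01981 K/W
R_total = 0.4194 K/W
Q = ΔT/R_total = 18/0.4194

Q ≈ 42.9 W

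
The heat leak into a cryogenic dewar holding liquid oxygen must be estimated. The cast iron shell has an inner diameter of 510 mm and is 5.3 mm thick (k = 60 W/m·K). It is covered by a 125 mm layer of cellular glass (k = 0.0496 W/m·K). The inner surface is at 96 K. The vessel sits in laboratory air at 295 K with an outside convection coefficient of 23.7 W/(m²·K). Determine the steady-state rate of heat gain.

Spherical conduction: R = (1/r_in − 1/r_out)/(4πk) per layer; series-sum.
R_cast iron shell = (1/0.255 − 1/0.2603)/(4π×60) = 1.059×10^-4 K/W
R_cellular glass = (1/0.2603 − 1/0.3853)/(4π×0.0496) = 2 K/W
R_outer film = 1/(h·4πr_o²) = 1/(23.7×4π×0.3853²) = 0.02262 K/W
R_total = 2.022 K/W
Q = ΔT/R_total = 199/2.022

Q ≈ 98.4 W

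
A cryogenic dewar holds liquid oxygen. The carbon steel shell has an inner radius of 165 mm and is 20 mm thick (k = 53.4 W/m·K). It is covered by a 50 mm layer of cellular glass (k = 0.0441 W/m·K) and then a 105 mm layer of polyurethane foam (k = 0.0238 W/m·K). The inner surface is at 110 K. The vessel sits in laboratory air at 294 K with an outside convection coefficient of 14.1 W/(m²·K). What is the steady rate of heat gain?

Spherical conduction: R = (1/r_in − 1/r_out)/(4πk) per layer; series-sum.
R_carbon steel shell = (1/0.165 − 1/0.185)/(4π×53.4) = 9.764×10^-4 K/W
R_cellular glass = (1/0.185 − 1/0.235)/(4π×0.0441) = 2.075 K/W
R_polyurethane foam = (1/0.235 − 1/0.34)/(4π×0.0238) = 4.394 K/W
R_outer film = 1/(h·4πr_o²) = 1/(14.1×4π×0.34²) = 0.04882 K/W
R_total = 6.519 K/W
Q = ΔT/R_total = 184/6.519

Q ≈ 28.2 W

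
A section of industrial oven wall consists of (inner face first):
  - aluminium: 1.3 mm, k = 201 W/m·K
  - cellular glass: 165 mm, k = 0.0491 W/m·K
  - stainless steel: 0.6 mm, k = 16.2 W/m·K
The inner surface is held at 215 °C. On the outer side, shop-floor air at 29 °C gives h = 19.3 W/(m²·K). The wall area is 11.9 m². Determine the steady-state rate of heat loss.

Using the resistance-network approach (series):
R_aluminium = L/(kA) = 0.0013/(201×11.9) = 5.435×10^-7 K/W
R_cellular glass = L/(kA) = 0.165/(0.0491×11.9) = 0.2824 K/W
R_stainless steel = L/(kA) = 0.0006/(16.2×11.9) = 3.112×10^-6 K/W
R_outer film = 1/(h_o·A) = 1/(19.3×11.9) = 0.004354 K/W
R_total = 0.2868 K/W
Q = ΔT / R_total = 186 / 0.2868

Q ≈ 649 W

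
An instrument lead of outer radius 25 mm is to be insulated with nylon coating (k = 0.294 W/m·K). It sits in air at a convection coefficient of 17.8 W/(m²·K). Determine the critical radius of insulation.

r_cr ≈ 16.5 mm

For a cylinder r_cr = k/h = 0.294/17.8
r_cr = 16.5 mm; since the bare radius (25 mm) is above r_cr, any added insulation will reduce heat loss.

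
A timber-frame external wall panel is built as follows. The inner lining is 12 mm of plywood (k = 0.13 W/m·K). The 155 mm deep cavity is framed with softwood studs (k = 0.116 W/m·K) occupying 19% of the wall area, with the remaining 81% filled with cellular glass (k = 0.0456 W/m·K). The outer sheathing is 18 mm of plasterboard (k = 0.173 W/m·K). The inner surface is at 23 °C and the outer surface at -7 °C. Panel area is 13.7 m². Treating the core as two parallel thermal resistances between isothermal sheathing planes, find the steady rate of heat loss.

Sheathing layers in series; stud and cavity paths in parallel between them.
R_inner = 0.012/(0.13×13.7) = 0.006738 K/W
R_stud  = 0.155/(0.116×0.19×13.7) = 0.5133 K/W
R_cav   = 0.155/(0.0456×0.81×13.7) = 0.3063 K/W
1/R_core = 1/R_stud + 1/R_cav → R_core = 0.1918 K/W
R_outer = 0.018/(0.173×13.7) = 0.007595 K/W
R_total = 0.2062 K/W
Q = ΔT/R_total = 30/0.2062

Q ≈ 146 W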